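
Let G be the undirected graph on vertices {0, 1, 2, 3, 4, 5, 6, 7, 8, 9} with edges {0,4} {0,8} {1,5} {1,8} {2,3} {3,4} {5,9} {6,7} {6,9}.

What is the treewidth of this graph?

A width-1 tree decomposition is:
Bags: B1 = {6, 7}  B2 = {6, 9}  B3 = {5, 9}  B4 = {1, 5}  B5 = {1, 8}  B6 = {0, 8}  B7 = {0, 4}  B8 = {3, 4}  B9 = {2, 3}
Tree: B1–B2, B2–B3, B3–B4, B4–B5, B5–B6, B6–B7, B7–B8, B8–B9
Each bag holds 2 vertices, so the decomposition has width 1, which upper-bounds the treewidth. G has an edge, so its treewidth is at least 1. Therefore the treewidth is 1.

1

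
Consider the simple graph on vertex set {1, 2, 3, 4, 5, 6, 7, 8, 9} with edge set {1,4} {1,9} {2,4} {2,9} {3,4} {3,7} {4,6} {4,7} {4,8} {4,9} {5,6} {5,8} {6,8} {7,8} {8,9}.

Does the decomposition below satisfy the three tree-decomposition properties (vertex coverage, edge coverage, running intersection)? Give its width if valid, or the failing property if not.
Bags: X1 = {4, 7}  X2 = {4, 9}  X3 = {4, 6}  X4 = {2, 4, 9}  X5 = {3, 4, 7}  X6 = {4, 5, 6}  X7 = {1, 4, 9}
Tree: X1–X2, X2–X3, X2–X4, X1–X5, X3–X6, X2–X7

No — vertex 8 appears in no bag.

A tree decomposition must satisfy three properties: every vertex lies in some bag; for every edge, both endpoints lie together in some bag; and for every vertex, the bags containing it form a connected subtree. Here vertex 8 appears in no bag, so the decomposition is invalid.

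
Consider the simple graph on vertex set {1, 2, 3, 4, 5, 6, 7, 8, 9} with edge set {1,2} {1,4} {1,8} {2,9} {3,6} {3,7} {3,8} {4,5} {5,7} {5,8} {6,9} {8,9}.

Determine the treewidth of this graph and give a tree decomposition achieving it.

Treewidth 3.
One optimal decomposition is:
Bags: B1 = {1, 2, 4, 9}  B2 = {1, 4, 8, 9}  B3 = {4, 5, 8, 9}  B4 = {5, 6, 8, 9}  B5 = {3, 5, 6, 8}  B6 = {3, 5, 6, 7}
Tree: B1–B2, B2–B3, B3–B4, B4–B5, B5–B6

The largest bag has 4 vertices, giving width 3; this decomposition certifies tw(G) ≤ 3. For the lower bound: the 4 vertex sets {1,2,4}, {9}, {8}, {3,5,6,7} are disjoint, each induces a connected subgraph, and every pair is joined by at least one edge of G. Contracting each set to a single vertex therefore yields K_{4} as a minor, and since treewidth is minor-monotone, tw(G) ≥ tw(K_{4}) = 3. Combining the bounds, tw(G) = 3.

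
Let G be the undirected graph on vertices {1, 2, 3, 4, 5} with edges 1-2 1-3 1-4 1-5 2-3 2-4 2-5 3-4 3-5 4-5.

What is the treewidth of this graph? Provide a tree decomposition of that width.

Treewidth 4.
Bags: B1 = {1, 2, 3, 4, 5}
Tree: (single bag)

A single bag containing all 5 vertices is trivially a valid decomposition of width 4. Conversely, {1, 2, 3, 4, 5} is a clique of size 5, and the vertices of any clique must share a bag in every tree decomposition; so some bag has ≥ 5 vertices and tw(G) ≥ 4. Combining the bounds, tw(G) = 4.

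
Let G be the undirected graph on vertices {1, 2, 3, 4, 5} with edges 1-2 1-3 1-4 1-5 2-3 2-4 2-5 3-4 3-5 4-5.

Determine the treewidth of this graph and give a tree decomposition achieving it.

Treewidth 4.
One such decomposition:
Bags: B1 = {1, 2, 3, 4, 5}
Tree: (single bag)

With just one bag of size 5, the width is 5 − 1 = 4, so tw(G) ≤ 4. On the other hand G contains the 5-clique {1, 2, 3, 4, 5}. A clique must lie in a single bag of any decomposition, so no decomposition can have width below 4. Combining the bounds, tw(G) = 4.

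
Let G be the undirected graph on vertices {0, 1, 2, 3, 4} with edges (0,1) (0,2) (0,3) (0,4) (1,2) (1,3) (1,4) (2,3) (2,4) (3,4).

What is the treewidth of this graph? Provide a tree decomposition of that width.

Treewidth 4.
Bags: B1 = {0, 1, 2, 3, 4}
Tree: (single bag)

With just one bag of size 5, the width is 5 − 1 = 4, so tw(G) ≤ 4. Conversely, {0, 1, 2, 3, 4} is a clique of size 5, and the vertices of any clique must share a bag in every tree decomposition; so some bag has ≥ 5 vertices and tw(G) ≥ 4. Hence tw(G) = 4 exactly.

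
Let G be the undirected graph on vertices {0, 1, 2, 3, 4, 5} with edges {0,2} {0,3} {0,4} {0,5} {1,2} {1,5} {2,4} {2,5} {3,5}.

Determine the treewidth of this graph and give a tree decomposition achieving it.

Each bag holds 3 vertices, so the decomposition has width 2, which upper-bounds the treewidth. For the lower bound, the 3 vertices {0, 2, 4} are pairwise adjacent, and any tree decomposition puts a clique entirely inside one bag — forcing width ≥ 2. Therefore the treewidth is 2.

Treewidth 2.
One optimal decomposition is:
Bags: B1 = {0, 2, 5}  B2 = {1, 2, 5}  B3 = {0, 2, 4}  B4 = {0, 3, 5}
Tree: B1–B2, B1–B3, B1–B4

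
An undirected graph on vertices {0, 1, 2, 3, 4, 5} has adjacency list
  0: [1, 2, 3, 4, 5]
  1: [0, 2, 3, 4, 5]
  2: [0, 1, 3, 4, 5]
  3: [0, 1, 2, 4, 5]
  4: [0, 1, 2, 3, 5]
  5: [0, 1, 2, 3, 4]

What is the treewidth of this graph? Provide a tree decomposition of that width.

Treewidth 5.
Bags: B1 = {0, 1, 2, 3, 4, 5}
Tree: (single bag)

A single bag containing all 6 vertices is trivially a valid decomposition of width 5. Conversely, {0, 1, 2, 3, 4, 5} is a clique of size 6, and the vertices of any clique must share a bag in every tree decomposition; so some bag has ≥ 6 vertices and tw(G) ≥ 5. Combining the bounds, tw(G) = 5.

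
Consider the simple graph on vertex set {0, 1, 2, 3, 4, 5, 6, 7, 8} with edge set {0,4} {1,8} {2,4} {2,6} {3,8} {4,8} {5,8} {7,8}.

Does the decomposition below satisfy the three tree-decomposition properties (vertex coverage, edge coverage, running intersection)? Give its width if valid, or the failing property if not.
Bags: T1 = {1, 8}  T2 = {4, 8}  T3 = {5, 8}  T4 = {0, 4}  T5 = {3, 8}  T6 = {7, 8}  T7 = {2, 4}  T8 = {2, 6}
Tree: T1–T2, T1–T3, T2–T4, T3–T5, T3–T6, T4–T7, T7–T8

Yes; width 1.

Every vertex of G appears in some bag (union = {0, 1, 2, 3, 4, 5, 6, 7, 8}); every edge is covered by a bag; and for each vertex v the set of bags containing v is connected in the bag tree. The decomposition is therefore valid. The largest bag has 2 vertices, so the width is 1.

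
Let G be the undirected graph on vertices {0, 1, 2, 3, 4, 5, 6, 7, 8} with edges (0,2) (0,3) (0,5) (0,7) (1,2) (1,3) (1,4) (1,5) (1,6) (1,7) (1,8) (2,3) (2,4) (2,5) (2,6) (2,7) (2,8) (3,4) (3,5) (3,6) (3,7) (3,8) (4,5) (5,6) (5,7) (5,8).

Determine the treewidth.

A width-4 tree decomposition is:
Bags: B1 = {1, 2, 3, 5, 7}  B2 = {0, 2, 3, 5, 7}  B3 = {1, 2, 3, 4, 5}  B4 = {1, 2, 3, 5, 8}  B5 = {1, 2, 3, 5, 6}
Tree: B1–B2, B1–B3, B1–B4, B4–B5
The largest bag has 5 vertices, giving width 4; this decomposition certifies tw(G) ≤ 4. Conversely, {0, 2, 3, 5, 7} is a clique of size 5, and the vertices of any clique must share a bag in every tree decomposition; so some bag has ≥ 5 vertices and tw(G) ≥ 4. Hence tw(G) = 4 exactly.

4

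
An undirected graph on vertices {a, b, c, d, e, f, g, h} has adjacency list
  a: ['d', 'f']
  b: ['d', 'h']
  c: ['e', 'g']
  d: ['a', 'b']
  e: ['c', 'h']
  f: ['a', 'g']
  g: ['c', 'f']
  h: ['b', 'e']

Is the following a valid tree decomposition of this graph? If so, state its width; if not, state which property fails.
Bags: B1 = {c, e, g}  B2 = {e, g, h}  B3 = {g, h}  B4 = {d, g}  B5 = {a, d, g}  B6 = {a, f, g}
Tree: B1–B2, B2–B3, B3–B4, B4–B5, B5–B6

No — vertex b appears in no bag.

A tree decomposition must satisfy three properties: every vertex lies in some bag; for every edge, both endpoints lie together in some bag; and for every vertex, the bags containing it form a connected subtree. Here vertex b appears in no bag, so the decomposition is invalid.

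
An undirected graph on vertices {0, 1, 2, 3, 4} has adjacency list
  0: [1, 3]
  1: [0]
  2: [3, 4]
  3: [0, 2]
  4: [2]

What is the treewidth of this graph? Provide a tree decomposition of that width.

Treewidth 1.
Bags: B1 = {2, 4}  B2 = {2, 3}  B3 = {0, 3}  B4 = {0, 1}
Tree: B1–B2, B2–B3, B3–B4

Each bag holds 2 vertices, so the decomposition has width 1, which upper-bounds the treewidth. G has an edge, so its treewidth is at least 1. Therefore the treewidth is 1.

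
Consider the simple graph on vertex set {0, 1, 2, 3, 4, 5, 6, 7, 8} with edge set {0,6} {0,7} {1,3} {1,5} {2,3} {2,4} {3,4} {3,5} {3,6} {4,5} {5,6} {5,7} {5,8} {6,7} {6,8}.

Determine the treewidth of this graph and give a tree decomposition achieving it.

Treewidth 2.
Bags: B1 = {3, 5, 6}  B2 = {5, 6, 7}  B3 = {0, 6, 7}  B4 = {1, 3, 5}  B5 = {3, 4, 5}  B6 = {5, 6, 8}  B7 = {2, 3, 4}
Tree: B1–B2, B2–B3, B1–B4, B1–B5, B2–B6, B5–B7

The largest bag has 3 vertices, giving width 2; this decomposition certifies tw(G) ≤ 2. Conversely, {0, 6, 7} is a clique of size 3, and the vertices of any clique must share a bag in every tree decomposition; so some bag has ≥ 3 vertices and tw(G) ≥ 2. Hence tw(G) = 2 exactly.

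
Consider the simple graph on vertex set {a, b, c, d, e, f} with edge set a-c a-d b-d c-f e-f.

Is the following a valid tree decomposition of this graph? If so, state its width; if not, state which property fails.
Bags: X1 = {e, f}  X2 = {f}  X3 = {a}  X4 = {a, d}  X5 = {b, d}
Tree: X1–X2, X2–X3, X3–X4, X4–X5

No — vertex c appears in no bag.

A tree decomposition must satisfy three properties: every vertex lies in some bag; for every edge, both endpoints lie together in some bag; and for every vertex, the bags containing it form a connected subtree. Here vertex c appears in no bag, so the decomposition is invalid.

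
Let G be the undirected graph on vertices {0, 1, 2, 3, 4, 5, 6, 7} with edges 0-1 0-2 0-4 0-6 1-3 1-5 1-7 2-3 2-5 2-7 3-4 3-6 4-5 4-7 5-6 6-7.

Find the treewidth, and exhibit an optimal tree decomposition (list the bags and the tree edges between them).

Treewidth 4.
Bags: B1 = {0, 1, 3, 5, 7}  B2 = {0, 3, 4, 5, 7}  B3 = {0, 2, 3, 5, 7}  B4 = {0, 3, 5, 6, 7}
Tree: B1–B2, B2–B3, B3–B4

Each bag holds 5 vertices, so the decomposition has width 4, which upper-bounds the treewidth. For the lower bound: the 5 vertex sets {0,1}, {4,5}, {2,3}, {7}, {6} are disjoint, each induces a connected subgraph, and every pair is joined by at least one edge of G. Contracting each set to a single vertex therefore yields K_{5} as a minor, and since treewidth is minor-monotone, tw(G) ≥ tw(K_{5}) = 4. Hence tw(G) = 4 exactly.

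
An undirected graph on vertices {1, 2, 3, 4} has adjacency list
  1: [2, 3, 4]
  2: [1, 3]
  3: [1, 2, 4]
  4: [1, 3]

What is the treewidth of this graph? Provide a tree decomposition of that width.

Each bag holds 3 vertices, so the decomposition has width 2, which upper-bounds the treewidth. For the lower bound, the 3 vertices {1, 2, 3} are pairwise adjacent, and any tree decomposition puts a clique entirely inside one bag — forcing width ≥ 2. Combining the bounds, tw(G) = 2.

Treewidth 2.
One optimal decomposition is:
Bags: B1 = {1, 3, 4}  B2 = {1, 2, 3}
Tree: B1–B2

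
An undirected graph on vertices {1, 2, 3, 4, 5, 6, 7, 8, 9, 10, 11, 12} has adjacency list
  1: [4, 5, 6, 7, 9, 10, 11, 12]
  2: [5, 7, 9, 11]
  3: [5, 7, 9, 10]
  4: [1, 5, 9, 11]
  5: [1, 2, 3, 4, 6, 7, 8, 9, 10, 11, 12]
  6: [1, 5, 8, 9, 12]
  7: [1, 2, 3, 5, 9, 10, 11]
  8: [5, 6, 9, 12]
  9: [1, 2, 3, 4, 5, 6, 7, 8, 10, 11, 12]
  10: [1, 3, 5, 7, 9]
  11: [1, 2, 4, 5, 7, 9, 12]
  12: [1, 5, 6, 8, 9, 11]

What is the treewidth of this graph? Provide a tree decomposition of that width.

Treewidth 4.
One optimal decomposition is:
Bags: B1 = {1, 5, 7, 9, 11}  B2 = {1, 4, 5, 9, 11}  B3 = {1, 5, 9, 11, 12}  B4 = {1, 5, 6, 9, 12}  B5 = {1, 5, 7, 9, 10}  B6 = {3, 5, 7, 9, 10}  B7 = {2, 5, 7, 9, 11}  B8 = {5, 6, 8, 9, 12}
Tree: B1–B2, B1–B3, B3–B4, B1–B5, B5–B6, B1–B7, B4–B8

Each bag holds 5 vertices, so the decomposition has width 4, which upper-bounds the treewidth. Conversely, {5, 6, 8, 9, 12} is a clique of size 5, and the vertices of any clique must share a bag in every tree decomposition; so some bag has ≥ 5 vertices and tw(G) ≥ 4. Combining the bounds, tw(G) = 4.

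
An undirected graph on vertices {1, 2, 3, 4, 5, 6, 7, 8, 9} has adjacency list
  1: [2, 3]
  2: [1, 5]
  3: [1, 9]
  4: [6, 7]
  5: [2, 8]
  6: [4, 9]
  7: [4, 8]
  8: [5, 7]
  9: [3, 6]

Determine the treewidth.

A width-2 tree decomposition is:
Bags: B1 = {4, 6, 9}  B2 = {4, 7, 9}  B3 = {7, 8, 9}  B4 = {5, 8, 9}  B5 = {2, 5, 9}  B6 = {1, 2, 9}  B7 = {1, 3, 9}
Tree: B1–B2, B2–B3, B3–B4, B4–B5, B5–B6, B6–B7
The largest bag has 3 vertices, giving width 2; this decomposition certifies tw(G) ≤ 2. The edges 9–6–4–7–8–5–2–1–3–9 form a cycle, so G is not a tree and its treewidth is at least 2. Therefore the treewidth is 2.

2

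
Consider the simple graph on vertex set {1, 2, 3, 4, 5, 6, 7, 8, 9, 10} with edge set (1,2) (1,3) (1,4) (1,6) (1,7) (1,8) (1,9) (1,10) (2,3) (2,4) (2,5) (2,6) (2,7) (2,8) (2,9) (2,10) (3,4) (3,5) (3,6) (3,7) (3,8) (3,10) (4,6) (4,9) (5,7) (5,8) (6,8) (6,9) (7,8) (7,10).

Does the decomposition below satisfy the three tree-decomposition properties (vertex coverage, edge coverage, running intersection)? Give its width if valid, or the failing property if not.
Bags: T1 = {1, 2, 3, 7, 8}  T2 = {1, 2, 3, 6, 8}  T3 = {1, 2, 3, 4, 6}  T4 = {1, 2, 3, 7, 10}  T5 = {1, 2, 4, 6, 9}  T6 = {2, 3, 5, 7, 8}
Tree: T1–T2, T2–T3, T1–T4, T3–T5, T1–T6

Yes; width 4.

Vertex coverage: the bags together contain {1, 2, 3, 4, 5, 6, 7, 8, 9, 10}, the full vertex set. Edge coverage: each edge of G has both endpoints in at least one bag. Running intersection: for every vertex, the bags containing it form a connected subtree. All three properties hold, so this is a valid tree decomposition of width max|bag| − 1 = 4, and hence tw(G) ≤ 4.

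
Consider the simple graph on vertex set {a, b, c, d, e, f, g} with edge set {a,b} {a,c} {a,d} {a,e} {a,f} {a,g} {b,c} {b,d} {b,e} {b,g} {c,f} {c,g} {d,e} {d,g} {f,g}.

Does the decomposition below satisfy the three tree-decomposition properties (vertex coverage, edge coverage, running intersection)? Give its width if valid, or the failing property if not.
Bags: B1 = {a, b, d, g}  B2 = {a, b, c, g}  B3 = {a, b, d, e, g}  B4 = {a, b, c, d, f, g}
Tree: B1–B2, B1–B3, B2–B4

A tree decomposition must satisfy three properties: every vertex lies in some bag; for every edge, both endpoints lie together in some bag; and for every vertex, the bags containing it form a connected subtree. Here bags containing vertex d are not connected in the tree, so the decomposition is invalid.

No — bags containing vertex d are not connected in the tree.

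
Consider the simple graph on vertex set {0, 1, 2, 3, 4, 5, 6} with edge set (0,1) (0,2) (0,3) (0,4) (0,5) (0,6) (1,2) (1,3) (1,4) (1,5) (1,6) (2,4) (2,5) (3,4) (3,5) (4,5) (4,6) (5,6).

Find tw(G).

4

A width-4 tree decomposition is:
Bags: B1 = {0, 1, 4, 5, 6}  B2 = {0, 1, 3, 4, 5}  B3 = {0, 1, 2, 4, 5}
Tree: B1–B2, B1–B3
Every bag has size at most 5, so the width is 5 − 1 = 4 and tw(G) ≤ 4. For the lower bound, the 5 vertices {0, 1, 2, 4, 5} are pairwise adjacent, and any tree decomposition puts a clique entirely inside one bag — forcing width ≥ 4. The upper and lower bounds meet at 4, so that is the treewidth.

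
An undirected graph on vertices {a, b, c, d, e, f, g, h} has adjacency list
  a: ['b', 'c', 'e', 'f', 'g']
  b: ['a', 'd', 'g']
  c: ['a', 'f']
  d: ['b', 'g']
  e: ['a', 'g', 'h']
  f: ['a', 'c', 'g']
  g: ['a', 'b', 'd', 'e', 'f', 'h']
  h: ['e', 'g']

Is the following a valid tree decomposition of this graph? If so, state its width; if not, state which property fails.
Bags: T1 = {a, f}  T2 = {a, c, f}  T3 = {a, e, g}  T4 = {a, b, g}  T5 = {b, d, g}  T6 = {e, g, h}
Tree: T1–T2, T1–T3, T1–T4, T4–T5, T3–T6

A tree decomposition must satisfy three properties: every vertex lies in some bag; for every edge, both endpoints lie together in some bag; and for every vertex, the bags containing it form a connected subtree. Here edge (g,f) lies in no bag, so the decomposition is invalid.

No — edge (g,f) lies in no bag.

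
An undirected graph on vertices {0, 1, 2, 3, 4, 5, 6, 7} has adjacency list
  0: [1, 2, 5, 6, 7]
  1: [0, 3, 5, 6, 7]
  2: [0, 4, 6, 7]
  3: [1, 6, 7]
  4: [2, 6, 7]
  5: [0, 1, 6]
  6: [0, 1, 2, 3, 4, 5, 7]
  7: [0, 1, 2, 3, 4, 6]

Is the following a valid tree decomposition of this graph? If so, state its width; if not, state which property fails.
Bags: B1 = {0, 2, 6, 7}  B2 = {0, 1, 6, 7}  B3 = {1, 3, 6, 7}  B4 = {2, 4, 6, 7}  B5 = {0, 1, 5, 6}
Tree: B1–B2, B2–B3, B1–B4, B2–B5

Checking the three conditions: (i) the bags cover all of {0, 1, 2, 3, 4, 5, 6, 7}; (ii) for each edge, some bag contains both endpoints; (iii) the bags containing any fixed vertex form a subtree. All hold, so the decomposition is valid with width 4 − 1 = 3.

Yes; width 3.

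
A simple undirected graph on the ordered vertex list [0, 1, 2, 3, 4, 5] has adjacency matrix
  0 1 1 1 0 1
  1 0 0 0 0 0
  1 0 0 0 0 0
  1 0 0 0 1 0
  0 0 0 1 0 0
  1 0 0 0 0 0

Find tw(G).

A width-1 tree decomposition is:
Bags: B1 = {0, 1}  B2 = {0, 2}  B3 = {0, 3}  B4 = {0, 5}  B5 = {3, 4}
Tree: B1–B2, B2–B3, B2–B4, B3–B5
The largest bag has 2 vertices, giving width 1; this decomposition certifies tw(G) ≤ 1. Any graph with an edge has treewidth ≥ 1, and G has the edge 1–0. The upper and lower bounds meet at 1, so that is the treewidth.

1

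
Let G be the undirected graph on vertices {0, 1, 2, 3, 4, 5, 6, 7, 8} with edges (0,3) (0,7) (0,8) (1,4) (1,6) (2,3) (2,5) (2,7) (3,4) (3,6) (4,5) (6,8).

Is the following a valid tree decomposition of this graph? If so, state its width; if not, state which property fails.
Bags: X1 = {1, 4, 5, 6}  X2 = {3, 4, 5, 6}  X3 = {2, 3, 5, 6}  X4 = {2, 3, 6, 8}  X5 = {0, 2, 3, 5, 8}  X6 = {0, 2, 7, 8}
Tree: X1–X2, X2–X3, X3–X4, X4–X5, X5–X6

No — bags containing vertex 5 are not connected in the tree.

A tree decomposition must satisfy three properties: every vertex lies in some bag; for every edge, both endpoints lie together in some bag; and for every vertex, the bags containing it form a connected subtree. Here bags containing vertex 5 are not connected in the tree, so the decomposition is invalid.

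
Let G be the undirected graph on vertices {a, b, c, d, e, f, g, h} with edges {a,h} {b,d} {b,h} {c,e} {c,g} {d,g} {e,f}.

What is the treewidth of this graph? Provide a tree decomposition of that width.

The largest bag has 2 vertices, giving width 1; this decomposition certifies tw(G) ≤ 1. Since G has at least one edge (e.g. a–h), it is not an edgeless graph, so tw(G) ≥ 1. Therefore the treewidth is 1.

Treewidth 1.
One optimal decomposition is:
Bags: B1 = {a, h}  B2 = {b, h}  B3 = {b, d}  B4 = {d, g}  B5 = {c, g}  B6 = {c, e}  B7 = {e, f}
Tree: B1–B2, B2–B3, B3–B4, B4–B5, B5–B6, B6–B7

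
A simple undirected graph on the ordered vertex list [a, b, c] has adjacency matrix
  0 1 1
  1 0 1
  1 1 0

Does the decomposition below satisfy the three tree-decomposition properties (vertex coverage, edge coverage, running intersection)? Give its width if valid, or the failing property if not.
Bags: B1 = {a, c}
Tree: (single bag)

A tree decomposition must satisfy three properties: every vertex lies in some bag; for every edge, both endpoints lie together in some bag; and for every vertex, the bags containing it form a connected subtree. Here vertex b appears in no bag, so the decomposition is invalid.

No — vertex b appears in no bag.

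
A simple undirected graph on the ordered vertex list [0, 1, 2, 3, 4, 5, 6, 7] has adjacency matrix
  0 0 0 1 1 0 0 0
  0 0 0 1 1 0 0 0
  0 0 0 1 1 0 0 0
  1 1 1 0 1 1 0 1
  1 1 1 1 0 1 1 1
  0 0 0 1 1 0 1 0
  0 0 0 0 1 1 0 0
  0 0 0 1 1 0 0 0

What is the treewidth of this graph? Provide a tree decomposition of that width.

Each bag holds 3 vertices, so the decomposition has width 2, which upper-bounds the treewidth. For the lower bound, the 3 vertices {0, 3, 4} are pairwise adjacent, and any tree decomposition puts a clique entirely inside one bag — forcing width ≥ 2. Therefore the treewidth is 2.

Treewidth 2.
One optimal decomposition is:
Bags: B1 = {0, 3, 4}  B2 = {1, 3, 4}  B3 = {3, 4, 5}  B4 = {4, 5, 6}  B5 = {3, 4, 7}  B6 = {2, 3, 4}
Tree: B1–B2, B2–B3, B3–B4, B1–B5, B3–B6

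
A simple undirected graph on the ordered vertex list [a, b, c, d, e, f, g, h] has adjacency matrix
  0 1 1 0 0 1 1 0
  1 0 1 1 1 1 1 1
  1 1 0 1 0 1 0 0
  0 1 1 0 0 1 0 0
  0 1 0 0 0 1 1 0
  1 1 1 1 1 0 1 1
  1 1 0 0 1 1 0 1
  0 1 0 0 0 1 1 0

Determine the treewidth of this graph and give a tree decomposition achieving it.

The largest bag has 4 vertices, giving width 3; this decomposition certifies tw(G) ≤ 3. For the lower bound, the 4 vertices {b, c, d, f} are pairwise adjacent, and any tree decomposition puts a clique entirely inside one bag — forcing width ≥ 3. Hence tw(G) = 3 exactly.

Treewidth 3.
One such decomposition:
Bags: B1 = {a, b, c, f}  B2 = {a, b, f, g}  B3 = {b, c, d, f}  B4 = {b, e, f, g}  B5 = {b, f, g, h}
Tree: B1–B2, B1–B3, B2–B4, B4–B5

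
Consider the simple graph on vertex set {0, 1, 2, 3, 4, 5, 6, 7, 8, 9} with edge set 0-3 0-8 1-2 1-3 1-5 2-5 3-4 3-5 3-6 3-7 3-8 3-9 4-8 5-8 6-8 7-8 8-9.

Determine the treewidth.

2

A width-2 tree decomposition is:
Bags: B1 = {3, 5, 8}  B2 = {3, 8, 9}  B3 = {3, 7, 8}  B4 = {3, 4, 8}  B5 = {1, 3, 5}  B6 = {1, 2, 5}  B7 = {3, 6, 8}  B8 = {0, 3, 8}
Tree: B1–B2, B2–B3, B2–B4, B1–B5, B5–B6, B4–B7, B1–B8
Every bag has size at most 3, so the width is 3 − 1 = 2 and tw(G) ≤ 2. On the other hand G contains the 3-clique {1, 2, 5}. A clique must lie in a single bag of any decomposition, so no decomposition can have width below 2. Combining the bounds, tw(G) = 2.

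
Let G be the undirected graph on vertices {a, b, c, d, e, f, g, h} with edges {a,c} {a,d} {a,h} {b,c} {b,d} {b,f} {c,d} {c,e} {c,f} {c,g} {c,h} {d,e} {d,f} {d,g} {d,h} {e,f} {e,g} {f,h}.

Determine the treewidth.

A width-3 tree decomposition is:
Bags: B1 = {c, d, e, f}  B2 = {c, d, f, h}  B3 = {a, c, d, h}  B4 = {b, c, d, f}  B5 = {c, d, e, g}
Tree: B1–B2, B2–B3, B1–B4, B1–B5
Every bag has size at most 4, so the width is 4 − 1 = 3 and tw(G) ≤ 3. For the lower bound, the 4 vertices {c, d, e, g} are pairwise adjacent, and any tree decomposition puts a clique entirely inside one bag — forcing width ≥ 3. Hence tw(G) = 3 exactly.

3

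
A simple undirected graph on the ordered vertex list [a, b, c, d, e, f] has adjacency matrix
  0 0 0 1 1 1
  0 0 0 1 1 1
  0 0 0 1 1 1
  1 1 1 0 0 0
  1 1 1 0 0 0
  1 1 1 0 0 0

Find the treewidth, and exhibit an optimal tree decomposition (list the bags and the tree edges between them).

The largest bag has 4 vertices, giving width 3; this decomposition certifies tw(G) ≤ 3. For the lower bound: the 4 vertex sets {b,e}, {c,f}, {a}, {d} are disjoint, each induces a connected subgraph, and every pair is joined by at least one edge of G. Contracting each set to a single vertex therefore yields K_{4} as a minor, and since treewidth is minor-monotone, tw(G) ≥ tw(K_{4}) = 3. Therefore the treewidth is 3.

Treewidth 3.
One optimal decomposition is:
Bags: B1 = {a, b, c, e}  B2 = {a, b, c, f}  B3 = {a, b, c, d}
Tree: B1–B2, B2–B3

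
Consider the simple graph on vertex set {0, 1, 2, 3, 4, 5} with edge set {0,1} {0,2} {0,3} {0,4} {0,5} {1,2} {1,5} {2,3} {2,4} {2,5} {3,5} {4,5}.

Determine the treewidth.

3

A width-3 tree decomposition is:
Bags: B1 = {0, 1, 2, 5}  B2 = {0, 2, 3, 5}  B3 = {0, 2, 4, 5}
Tree: B1–B2, B2–B3
Every bag has size at most 4, so the width is 4 − 1 = 3 and tw(G) ≤ 3. On the other hand G contains the 4-clique {0, 1, 2, 5}. A clique must lie in a single bag of any decomposition, so no decomposition can have width below 3. Combining the bounds, tw(G) = 3.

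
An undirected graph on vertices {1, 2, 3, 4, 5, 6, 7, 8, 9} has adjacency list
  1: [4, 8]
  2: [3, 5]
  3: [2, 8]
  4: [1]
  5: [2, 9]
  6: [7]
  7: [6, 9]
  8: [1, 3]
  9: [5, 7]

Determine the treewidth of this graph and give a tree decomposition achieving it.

Treewidth 1.
One optimal decomposition is:
Bags: B1 = {1, 4}  B2 = {1, 8}  B3 = {3, 8}  B4 = {2, 3}  B5 = {2, 5}  B6 = {5, 9}  B7 = {7, 9}  B8 = {6, 7}
Tree: B1–B2, B2–B3, B3–B4, B4–B5, B5–B6, B6–B7, B7–B8

Each bag holds 2 vertices, so the decomposition has width 1, which upper-bounds the treewidth. Any graph with an edge has treewidth ≥ 1, and G has the edge 4–1. The upper and lower bounds meet at 1, so that is the treewidth.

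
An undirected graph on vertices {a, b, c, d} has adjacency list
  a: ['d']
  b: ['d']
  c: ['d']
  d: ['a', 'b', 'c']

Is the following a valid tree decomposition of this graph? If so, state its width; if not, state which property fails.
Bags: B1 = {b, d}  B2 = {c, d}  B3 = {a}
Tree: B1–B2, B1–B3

A tree decomposition must satisfy three properties: every vertex lies in some bag; for every edge, both endpoints lie together in some bag; and for every vertex, the bags containing it form a connected subtree. Here edge (d,a) lies in no bag, so the decomposition is invalid.

No — edge (d,a) lies in no bag.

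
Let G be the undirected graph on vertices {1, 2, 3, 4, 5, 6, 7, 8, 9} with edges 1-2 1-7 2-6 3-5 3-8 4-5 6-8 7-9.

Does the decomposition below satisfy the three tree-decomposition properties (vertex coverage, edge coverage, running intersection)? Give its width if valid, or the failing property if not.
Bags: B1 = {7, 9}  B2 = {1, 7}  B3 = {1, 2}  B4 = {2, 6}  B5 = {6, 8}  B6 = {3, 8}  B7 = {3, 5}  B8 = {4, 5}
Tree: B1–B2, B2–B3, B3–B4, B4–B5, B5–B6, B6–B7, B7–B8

Yes; width 1.

Vertex coverage: the bags together contain {1, 2, 3, 4, 5, 6, 7, 8, 9}, the full vertex set. Edge coverage: each edge of G has both endpoints in at least one bag. Running intersection: for every vertex, the bags containing it form a connected subtree. All three properties hold, so this is a valid tree decomposition of width max|bag| − 1 = 1, and hence tw(G) ≤ 1.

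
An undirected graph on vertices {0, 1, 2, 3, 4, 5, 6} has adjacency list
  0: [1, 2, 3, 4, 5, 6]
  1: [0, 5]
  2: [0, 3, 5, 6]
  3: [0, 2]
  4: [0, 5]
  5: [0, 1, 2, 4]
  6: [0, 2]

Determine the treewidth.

2

A width-2 tree decomposition is:
Bags: B1 = {0, 2, 5}  B2 = {0, 2, 3}  B3 = {0, 2, 6}  B4 = {0, 1, 5}  B5 = {0, 4, 5}
Tree: B1–B2, B1–B3, B1–B4, B4–B5
Every bag has size at most 3, so the width is 3 − 1 = 2 and tw(G) ≤ 2. On the other hand G contains the 3-clique {0, 1, 5}. A clique must lie in a single bag of any decomposition, so no decomposition can have width below 2. Hence tw(G) = 2 exactly.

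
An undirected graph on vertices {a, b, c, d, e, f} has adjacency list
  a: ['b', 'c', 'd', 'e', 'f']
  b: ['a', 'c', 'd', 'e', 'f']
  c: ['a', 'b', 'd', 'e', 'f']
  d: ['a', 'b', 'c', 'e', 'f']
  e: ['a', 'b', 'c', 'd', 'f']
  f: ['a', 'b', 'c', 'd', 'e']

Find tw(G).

5

A width-5 tree decomposition is:
Bags: B1 = {a, b, c, d, e, f}
Tree: (single bag)
A single bag containing all 6 vertices is trivially a valid decomposition of width 5. On the other hand G contains the 6-clique {a, b, c, d, e, f}. A clique must lie in a single bag of any decomposition, so no decomposition can have width below 5. Hence tw(G) = 5 exactly.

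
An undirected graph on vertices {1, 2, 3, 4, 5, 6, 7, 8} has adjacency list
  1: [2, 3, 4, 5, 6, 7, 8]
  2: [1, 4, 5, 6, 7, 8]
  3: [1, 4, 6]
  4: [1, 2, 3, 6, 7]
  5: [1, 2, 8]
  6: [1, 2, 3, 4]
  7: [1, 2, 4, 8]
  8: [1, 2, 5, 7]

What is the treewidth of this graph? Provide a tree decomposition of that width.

Treewidth 3.
One such decomposition:
Bags: B1 = {1, 2, 4, 6}  B2 = {1, 3, 4, 6}  B3 = {1, 2, 4, 7}  B4 = {1, 2, 7, 8}  B5 = {1, 2, 5, 8}
Tree: B1–B2, B1–B3, B3–B4, B4–B5

Each bag holds 4 vertices, so the decomposition has width 3, which upper-bounds the treewidth. Conversely, {1, 2, 5, 8} is a clique of size 4, and the vertices of any clique must share a bag in every tree decomposition; so some bag has ≥ 4 vertices and tw(G) ≥ 3. Hence tw(G) = 3 exactly.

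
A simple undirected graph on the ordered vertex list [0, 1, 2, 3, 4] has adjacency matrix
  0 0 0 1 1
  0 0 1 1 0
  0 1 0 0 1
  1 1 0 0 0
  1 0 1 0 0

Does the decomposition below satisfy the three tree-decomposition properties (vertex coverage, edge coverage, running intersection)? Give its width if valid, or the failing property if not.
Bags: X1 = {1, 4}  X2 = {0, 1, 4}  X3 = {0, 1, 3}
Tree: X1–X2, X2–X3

A tree decomposition must satisfy three properties: every vertex lies in some bag; for every edge, both endpoints lie together in some bag; and for every vertex, the bags containing it form a connected subtree. Here vertex 2 appears in no bag, so the decomposition is invalid.

No — vertex 2 appears in no bag.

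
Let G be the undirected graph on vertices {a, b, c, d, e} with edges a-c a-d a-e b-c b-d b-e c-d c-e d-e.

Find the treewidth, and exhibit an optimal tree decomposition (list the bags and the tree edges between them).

Treewidth 3.
Bags: B1 = {a, c, d, e}  B2 = {b, c, d, e}
Tree: B1–B2

Every bag has size at most 4, so the width is 4 − 1 = 3 and tw(G) ≤ 3. For the lower bound, the 4 vertices {a, c, d, e} are pairwise adjacent, and any tree decomposition puts a clique entirely inside one bag — forcing width ≥ 3. Therefore the treewidth is 3.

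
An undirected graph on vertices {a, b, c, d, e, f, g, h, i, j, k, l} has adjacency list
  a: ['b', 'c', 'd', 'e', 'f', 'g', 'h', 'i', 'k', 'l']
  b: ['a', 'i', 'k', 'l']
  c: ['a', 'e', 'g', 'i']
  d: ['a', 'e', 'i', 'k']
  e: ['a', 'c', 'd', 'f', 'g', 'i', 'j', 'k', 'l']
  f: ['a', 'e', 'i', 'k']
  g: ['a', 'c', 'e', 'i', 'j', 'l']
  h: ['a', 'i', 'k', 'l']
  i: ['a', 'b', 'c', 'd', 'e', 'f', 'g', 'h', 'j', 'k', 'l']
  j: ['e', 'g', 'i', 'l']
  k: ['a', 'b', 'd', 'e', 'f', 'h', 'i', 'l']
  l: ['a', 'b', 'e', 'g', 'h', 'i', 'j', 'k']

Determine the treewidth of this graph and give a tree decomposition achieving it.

The largest bag has 5 vertices, giving width 4; this decomposition certifies tw(G) ≤ 4. Conversely, {e, g, i, j, l} is a clique of size 5, and the vertices of any clique must share a bag in every tree decomposition; so some bag has ≥ 5 vertices and tw(G) ≥ 4. Hence tw(G) = 4 exactly.

Treewidth 4.
Bags: B1 = {a, e, g, i, l}  B2 = {a, e, i, k, l}  B3 = {a, h, i, k, l}  B4 = {a, d, e, i, k}  B5 = {e, g, i, j, l}  B6 = {a, c, e, g, i}  B7 = {a, e, f, i, k}  B8 = {a, b, i, k, l}
Tree: B1–B2, B2–B3, B2–B4, B1–B5, B1–B6, B4–B7, B3–B8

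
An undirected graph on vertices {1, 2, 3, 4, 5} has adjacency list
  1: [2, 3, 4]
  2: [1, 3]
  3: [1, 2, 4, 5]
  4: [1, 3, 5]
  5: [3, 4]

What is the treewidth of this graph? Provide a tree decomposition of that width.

Treewidth 2.
One optimal decomposition is:
Bags: B1 = {3, 4, 5}  B2 = {1, 3, 4}  B3 = {1, 2, 3}
Tree: B1–B2, B2–B3

The largest bag has 3 vertices, giving width 2; this decomposition certifies tw(G) ≤ 2. On the other hand G contains the 3-clique {1, 2, 3}. A clique must lie in a single bag of any decomposition, so no decomposition can have width below 2. Therefore the treewidth is 2.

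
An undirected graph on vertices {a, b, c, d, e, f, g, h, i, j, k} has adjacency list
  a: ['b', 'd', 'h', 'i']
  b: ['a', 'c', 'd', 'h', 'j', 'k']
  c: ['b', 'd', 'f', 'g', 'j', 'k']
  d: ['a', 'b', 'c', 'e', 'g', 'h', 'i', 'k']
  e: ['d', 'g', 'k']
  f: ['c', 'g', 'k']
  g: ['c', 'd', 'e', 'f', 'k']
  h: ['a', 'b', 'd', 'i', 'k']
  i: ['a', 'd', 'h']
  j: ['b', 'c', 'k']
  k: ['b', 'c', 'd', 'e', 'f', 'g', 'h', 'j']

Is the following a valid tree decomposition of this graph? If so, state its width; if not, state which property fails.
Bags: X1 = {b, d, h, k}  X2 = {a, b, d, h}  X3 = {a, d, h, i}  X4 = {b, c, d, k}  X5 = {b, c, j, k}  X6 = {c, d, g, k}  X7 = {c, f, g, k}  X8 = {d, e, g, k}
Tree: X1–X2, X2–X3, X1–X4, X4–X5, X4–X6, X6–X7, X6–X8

Yes; width 3.

Every vertex of G appears in some bag (union = {a, b, c, d, e, f, g, h, i, j, k}); every edge is covered by a bag; and for each vertex v the set of bags containing v is connected in the bag tree. The decomposition is therefore valid. The largest bag has 4 vertices, so the width is 3.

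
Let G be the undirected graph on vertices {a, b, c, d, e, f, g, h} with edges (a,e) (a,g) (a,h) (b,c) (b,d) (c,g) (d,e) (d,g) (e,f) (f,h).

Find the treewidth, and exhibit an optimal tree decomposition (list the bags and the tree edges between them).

The largest bag has 3 vertices, giving width 2; this decomposition certifies tw(G) ≤ 2. For the lower bound, G contains the cycle b–c–g–d–b, so G is not a forest; only forests have treewidth ≤ 1, hence tw(G) ≥ 2. Therefore the treewidth is 2.

Treewidth 2.
One optimal decomposition is:
Bags: B1 = {b, c, d}  B2 = {c, d, g}  B3 = {d, e, g}  B4 = {a, e, g}  B5 = {a, e, f}  B6 = {a, f, h}
Tree: B1–B2, B2–B3, B3–B4, B4–B5, B5–B6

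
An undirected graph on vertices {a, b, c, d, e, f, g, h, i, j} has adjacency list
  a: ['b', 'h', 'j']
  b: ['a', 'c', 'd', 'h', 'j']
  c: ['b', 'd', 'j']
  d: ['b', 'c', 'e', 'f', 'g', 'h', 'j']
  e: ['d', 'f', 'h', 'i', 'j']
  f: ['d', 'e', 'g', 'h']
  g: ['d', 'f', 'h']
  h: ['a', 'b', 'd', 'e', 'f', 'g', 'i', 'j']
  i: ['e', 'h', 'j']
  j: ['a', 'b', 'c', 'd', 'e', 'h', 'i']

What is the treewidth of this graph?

A width-3 tree decomposition is:
Bags: B1 = {a, b, h, j}  B2 = {b, d, h, j}  B3 = {d, e, h, j}  B4 = {d, e, f, h}  B5 = {d, f, g, h}  B6 = {b, c, d, j}  B7 = {e, h, i, j}
Tree: B1–B2, B2–B3, B3–B4, B4–B5, B2–B6, B3–B7
Every bag has size at most 4, so the width is 4 − 1 = 3 and tw(G) ≤ 3. Conversely, {d, e, h, j} is a clique of size 4, and the vertices of any clique must share a bag in every tree decomposition; so some bag has ≥ 4 vertices and tw(G) ≥ 3. The upper and lower bounds meet at 3, so that is the treewidth.

3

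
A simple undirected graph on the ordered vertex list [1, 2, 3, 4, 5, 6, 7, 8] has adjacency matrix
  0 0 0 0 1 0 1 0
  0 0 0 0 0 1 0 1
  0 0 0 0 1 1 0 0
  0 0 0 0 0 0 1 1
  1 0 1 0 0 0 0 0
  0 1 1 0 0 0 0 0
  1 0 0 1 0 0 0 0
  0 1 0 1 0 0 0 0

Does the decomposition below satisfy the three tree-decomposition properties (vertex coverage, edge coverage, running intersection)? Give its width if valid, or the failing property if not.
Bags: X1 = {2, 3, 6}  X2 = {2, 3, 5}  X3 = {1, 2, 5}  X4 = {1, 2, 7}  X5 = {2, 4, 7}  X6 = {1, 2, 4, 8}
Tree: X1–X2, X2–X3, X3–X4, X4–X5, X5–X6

A tree decomposition must satisfy three properties: every vertex lies in some bag; for every edge, both endpoints lie together in some bag; and for every vertex, the bags containing it form a connected subtree. Here bags containing vertex 1 are not connected in the tree, so the decomposition is invalid.

No — bags containing vertex 1 are not connected in the tree.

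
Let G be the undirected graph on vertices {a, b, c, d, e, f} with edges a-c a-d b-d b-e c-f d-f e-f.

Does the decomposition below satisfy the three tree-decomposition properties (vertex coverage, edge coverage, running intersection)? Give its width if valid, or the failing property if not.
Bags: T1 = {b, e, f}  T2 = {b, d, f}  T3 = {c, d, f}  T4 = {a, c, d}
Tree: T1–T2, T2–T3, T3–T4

Every vertex of G appears in some bag (union = {a, b, c, d, e, f}); every edge is covered by a bag; and for each vertex v the set of bags containing v is connected in the bag tree. The decomposition is therefore valid. The largest bag has 3 vertices, so the width is 2.

Yes; width 2.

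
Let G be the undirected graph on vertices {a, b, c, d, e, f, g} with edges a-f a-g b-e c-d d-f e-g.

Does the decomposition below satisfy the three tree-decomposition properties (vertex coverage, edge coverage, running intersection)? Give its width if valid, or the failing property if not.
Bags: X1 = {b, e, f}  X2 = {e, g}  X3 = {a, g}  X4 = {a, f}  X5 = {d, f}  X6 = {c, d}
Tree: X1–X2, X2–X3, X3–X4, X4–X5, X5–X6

A tree decomposition must satisfy three properties: every vertex lies in some bag; for every edge, both endpoints lie together in some bag; and for every vertex, the bags containing it form a connected subtree. Here bags containing vertex f are not connected in the tree, so the decomposition is invalid.

No — bags containing vertex f are not connected in the tree.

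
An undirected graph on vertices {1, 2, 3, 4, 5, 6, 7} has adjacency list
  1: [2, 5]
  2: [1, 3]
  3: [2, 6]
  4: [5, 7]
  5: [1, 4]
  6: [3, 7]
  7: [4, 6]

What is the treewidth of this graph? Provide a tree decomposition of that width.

Every bag has size at most 3, so the width is 3 − 1 = 2 and tw(G) ≤ 2. For the lower bound, G contains the cycle 2–1–5–4–7–6–3–2, so G is not a forest; only forests have treewidth ≤ 1, hence tw(G) ≥ 2. Therefore the treewidth is 2.

Treewidth 2.
One optimal decomposition is:
Bags: B1 = {1, 2, 5}  B2 = {2, 4, 5}  B3 = {2, 4, 7}  B4 = {2, 6, 7}  B5 = {2, 3, 6}
Tree: B1–B2, B2–B3, B3–B4, B4–B5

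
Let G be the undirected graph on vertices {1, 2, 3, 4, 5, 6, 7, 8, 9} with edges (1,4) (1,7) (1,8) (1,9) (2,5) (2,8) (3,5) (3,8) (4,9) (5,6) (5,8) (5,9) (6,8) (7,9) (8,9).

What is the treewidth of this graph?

A width-2 tree decomposition is:
Bags: B1 = {5, 8, 9}  B2 = {3, 5, 8}  B3 = {5, 6, 8}  B4 = {2, 5, 8}  B5 = {1, 8, 9}  B6 = {1, 4, 9}  B7 = {1, 7, 9}
Tree: B1–B2, B1–B3, B1–B4, B1–B5, B5–B6, B6–B7
Each bag holds 3 vertices, so the decomposition has width 2, which upper-bounds the treewidth. On the other hand G contains the 3-clique {1, 8, 9}. A clique must lie in a single bag of any decomposition, so no decomposition can have width below 2. Combining the bounds, tw(G) = 2.

2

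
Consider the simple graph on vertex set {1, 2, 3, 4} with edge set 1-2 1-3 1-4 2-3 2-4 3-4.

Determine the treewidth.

3

A width-3 tree decomposition is:
Bags: B1 = {1, 2, 3, 4}
Tree: (single bag)
A single bag containing all 4 vertices is trivially a valid decomposition of width 3. Conversely, {1, 2, 3, 4} is a clique of size 4, and the vertices of any clique must share a bag in every tree decomposition; so some bag has ≥ 4 vertices and tw(G) ≥ 3. Combining the bounds, tw(G) = 3.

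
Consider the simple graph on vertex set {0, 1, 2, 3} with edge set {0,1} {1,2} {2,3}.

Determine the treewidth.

A width-1 tree decomposition is:
Bags: B1 = {1, 2}  B2 = {2, 3}  B3 = {0, 1}
Tree: B1–B2, B1–B3
Each bag holds 2 vertices, so the decomposition has width 1, which upper-bounds the treewidth. Any graph with an edge has treewidth ≥ 1, and G has the edge 1–2. Therefore the treewidth is 1.

1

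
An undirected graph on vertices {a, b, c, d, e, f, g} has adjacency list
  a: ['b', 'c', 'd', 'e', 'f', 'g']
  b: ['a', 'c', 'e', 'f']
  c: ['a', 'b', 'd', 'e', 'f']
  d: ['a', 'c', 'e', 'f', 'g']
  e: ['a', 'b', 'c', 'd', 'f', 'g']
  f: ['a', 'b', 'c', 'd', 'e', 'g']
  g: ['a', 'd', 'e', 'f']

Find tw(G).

4

A width-4 tree decomposition is:
Bags: B1 = {a, b, c, e, f}  B2 = {a, c, d, e, f}  B3 = {a, d, e, f, g}
Tree: B1–B2, B2–B3
Each bag holds 5 vertices, so the decomposition has width 4, which upper-bounds the treewidth. Conversely, {a, d, e, f, g} is a clique of size 5, and the vertices of any clique must share a bag in every tree decomposition; so some bag has ≥ 5 vertices and tw(G) ≥ 4. Therefore the treewidth is 4.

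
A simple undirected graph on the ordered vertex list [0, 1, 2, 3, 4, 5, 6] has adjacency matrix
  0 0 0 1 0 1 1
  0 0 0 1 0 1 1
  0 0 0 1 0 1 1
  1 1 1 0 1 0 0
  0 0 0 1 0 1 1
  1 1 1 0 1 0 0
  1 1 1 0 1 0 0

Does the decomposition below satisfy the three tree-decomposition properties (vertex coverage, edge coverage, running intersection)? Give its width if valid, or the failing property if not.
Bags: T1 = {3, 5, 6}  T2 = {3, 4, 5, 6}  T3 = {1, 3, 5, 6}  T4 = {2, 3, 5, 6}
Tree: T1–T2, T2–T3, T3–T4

No — vertex 0 appears in no bag.

A tree decomposition must satisfy three properties: every vertex lies in some bag; for every edge, both endpoints lie together in some bag; and for every vertex, the bags containing it form a connected subtree. Here vertex 0 appears in no bag, so the decomposition is invalid.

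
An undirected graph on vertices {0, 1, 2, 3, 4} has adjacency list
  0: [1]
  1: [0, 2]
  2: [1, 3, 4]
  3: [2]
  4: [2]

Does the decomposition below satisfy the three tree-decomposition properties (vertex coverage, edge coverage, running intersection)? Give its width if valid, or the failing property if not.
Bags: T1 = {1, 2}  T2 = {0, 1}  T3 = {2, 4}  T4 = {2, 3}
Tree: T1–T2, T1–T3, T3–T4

Yes; width 1.

Every vertex of G appears in some bag (union = {0, 1, 2, 3, 4}); every edge is covered by a bag; and for each vertex v the set of bags containing v is connected in the bag tree. The decomposition is therefore valid. The largest bag has 2 vertices, so the width is 1.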